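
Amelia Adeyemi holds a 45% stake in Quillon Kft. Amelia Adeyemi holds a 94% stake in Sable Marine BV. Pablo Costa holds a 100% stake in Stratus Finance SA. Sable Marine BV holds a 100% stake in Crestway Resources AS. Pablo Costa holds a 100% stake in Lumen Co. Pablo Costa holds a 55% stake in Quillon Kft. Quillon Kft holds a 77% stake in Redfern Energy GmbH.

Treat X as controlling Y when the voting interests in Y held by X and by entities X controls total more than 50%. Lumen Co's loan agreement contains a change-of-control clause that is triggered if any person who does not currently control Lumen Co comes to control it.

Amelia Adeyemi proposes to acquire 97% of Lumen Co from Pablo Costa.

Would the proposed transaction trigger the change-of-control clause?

The purchase adds only to Amelia's holdings (Pablo's stake shrinks), so Amelia is the only person who could newly come to control Lumen.
Amelia holds 94% of Sable, so Amelia controls Sable.
Sable holds 100% of Crestway, so Amelia controls Crestway.
Neither Amelia nor any entity Amelia controls holds any voting interest in Lumen.
So before the transaction, Amelia does not control Lumen.
After the purchase, Amelia holds 97% of Lumen directly, and Pablo's stake falls to 3%.
Amelia holds 97% of Lumen, so Amelia controls Lumen.
Amelia did not control Lumen before and does after, so the clause is triggered.

Yes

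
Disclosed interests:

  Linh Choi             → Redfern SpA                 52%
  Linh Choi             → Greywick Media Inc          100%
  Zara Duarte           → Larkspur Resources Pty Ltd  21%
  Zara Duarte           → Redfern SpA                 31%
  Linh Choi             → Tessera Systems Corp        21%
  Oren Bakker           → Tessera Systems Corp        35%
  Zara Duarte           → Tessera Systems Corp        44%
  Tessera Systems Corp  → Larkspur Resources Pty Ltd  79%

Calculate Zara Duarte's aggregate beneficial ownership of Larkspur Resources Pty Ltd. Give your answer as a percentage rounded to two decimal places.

Zara reaches Larkspur along 2 paths.
Via Tessera: 44% × 79% = 34.76%.
Direct stake: 21% = 21%.
Total: 34.76% + 21% = 55.76%.

55.76%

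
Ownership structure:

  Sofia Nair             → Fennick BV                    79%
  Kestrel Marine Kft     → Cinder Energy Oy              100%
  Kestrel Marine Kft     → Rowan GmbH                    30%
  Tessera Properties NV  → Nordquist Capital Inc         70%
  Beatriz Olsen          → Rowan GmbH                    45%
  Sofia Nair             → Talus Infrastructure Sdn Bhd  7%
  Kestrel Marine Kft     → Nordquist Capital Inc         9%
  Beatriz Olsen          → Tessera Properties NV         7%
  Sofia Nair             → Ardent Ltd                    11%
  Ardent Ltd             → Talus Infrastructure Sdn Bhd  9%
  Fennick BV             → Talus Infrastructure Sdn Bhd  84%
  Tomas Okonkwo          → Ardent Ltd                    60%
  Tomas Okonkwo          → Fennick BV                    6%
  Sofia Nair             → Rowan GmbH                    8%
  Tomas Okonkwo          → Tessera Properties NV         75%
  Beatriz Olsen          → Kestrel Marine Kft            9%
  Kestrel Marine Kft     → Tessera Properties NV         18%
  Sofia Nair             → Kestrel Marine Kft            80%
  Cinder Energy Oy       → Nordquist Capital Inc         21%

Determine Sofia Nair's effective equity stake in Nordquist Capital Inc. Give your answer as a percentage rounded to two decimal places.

34.08%

Sofia reaches Nordquist along 3 paths.
Via Kestrel: 80% × 9% = 7.2%.
Via Kestrel → Tessera: 80% × 18% × 70% = 10.08%.
Via Kestrel → Cinder: 80% × 100% × 21% = 16.8%.
Total: 7.2% + 10.08% + 16.8% = 34.08%.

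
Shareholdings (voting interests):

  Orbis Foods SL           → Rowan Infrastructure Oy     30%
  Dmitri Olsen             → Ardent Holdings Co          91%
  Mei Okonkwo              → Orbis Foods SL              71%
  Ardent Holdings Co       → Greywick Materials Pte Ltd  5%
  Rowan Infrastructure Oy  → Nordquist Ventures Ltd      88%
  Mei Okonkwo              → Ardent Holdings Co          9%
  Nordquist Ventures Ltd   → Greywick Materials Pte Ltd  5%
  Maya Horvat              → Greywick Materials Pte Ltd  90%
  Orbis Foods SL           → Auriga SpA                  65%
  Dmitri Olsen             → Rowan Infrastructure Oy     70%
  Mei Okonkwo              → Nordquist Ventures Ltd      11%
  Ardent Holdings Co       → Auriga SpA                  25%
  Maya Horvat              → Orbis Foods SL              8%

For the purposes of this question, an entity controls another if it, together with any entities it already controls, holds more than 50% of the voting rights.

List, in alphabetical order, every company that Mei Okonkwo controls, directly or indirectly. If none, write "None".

Mei holds 71% of Orbis, so Mei controls Orbis.
Orbis holds 65% of Auriga, so Mei controls Auriga.
No other company's threshold is met.

Auriga SpA, Orbis Foods SL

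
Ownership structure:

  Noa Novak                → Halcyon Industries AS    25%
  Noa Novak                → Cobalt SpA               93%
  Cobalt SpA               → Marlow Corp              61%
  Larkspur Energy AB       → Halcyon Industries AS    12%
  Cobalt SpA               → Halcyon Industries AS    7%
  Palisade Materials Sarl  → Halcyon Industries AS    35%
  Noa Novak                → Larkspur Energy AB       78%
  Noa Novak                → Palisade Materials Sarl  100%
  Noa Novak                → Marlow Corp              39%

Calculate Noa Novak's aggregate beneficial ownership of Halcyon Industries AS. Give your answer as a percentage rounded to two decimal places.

Noa reaches Halcyon along 4 paths.
Via Larkspur: 78% × 12% = 9.36%.
Via Palisade: 100% × 35% = 35%.
Direct stake: 25% = 25%.
Via Cobalt: 93% × 7% = 6.51%.
Total: 9.36% + 35% + 25% + 6.51% = 75.87%.

75.87%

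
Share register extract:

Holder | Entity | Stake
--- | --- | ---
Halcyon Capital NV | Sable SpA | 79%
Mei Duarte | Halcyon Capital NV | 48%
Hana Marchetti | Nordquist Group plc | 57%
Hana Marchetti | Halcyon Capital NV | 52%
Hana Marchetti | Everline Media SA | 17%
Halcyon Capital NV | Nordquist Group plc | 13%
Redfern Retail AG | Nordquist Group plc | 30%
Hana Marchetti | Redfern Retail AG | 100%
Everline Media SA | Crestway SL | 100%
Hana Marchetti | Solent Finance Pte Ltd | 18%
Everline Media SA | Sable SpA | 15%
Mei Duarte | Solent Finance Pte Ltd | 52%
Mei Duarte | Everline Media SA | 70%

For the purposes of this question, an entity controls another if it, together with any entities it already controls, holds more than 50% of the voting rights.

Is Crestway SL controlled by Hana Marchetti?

Hana holds 52% of Halcyon, so Hana controls Halcyon.
Hana holds 100% of Redfern, so Hana controls Redfern.
Hana and Halcyon and Redfern together hold 57% + 13% + 30% = 100% of Nordquist, so Hana controls Nordquist.
Halcyon holds 79% of Sable, so Hana controls Sable.
Neither Hana nor any entity Hana controls holds any voting interest in Crestway.
So Hana does not control Crestway.

No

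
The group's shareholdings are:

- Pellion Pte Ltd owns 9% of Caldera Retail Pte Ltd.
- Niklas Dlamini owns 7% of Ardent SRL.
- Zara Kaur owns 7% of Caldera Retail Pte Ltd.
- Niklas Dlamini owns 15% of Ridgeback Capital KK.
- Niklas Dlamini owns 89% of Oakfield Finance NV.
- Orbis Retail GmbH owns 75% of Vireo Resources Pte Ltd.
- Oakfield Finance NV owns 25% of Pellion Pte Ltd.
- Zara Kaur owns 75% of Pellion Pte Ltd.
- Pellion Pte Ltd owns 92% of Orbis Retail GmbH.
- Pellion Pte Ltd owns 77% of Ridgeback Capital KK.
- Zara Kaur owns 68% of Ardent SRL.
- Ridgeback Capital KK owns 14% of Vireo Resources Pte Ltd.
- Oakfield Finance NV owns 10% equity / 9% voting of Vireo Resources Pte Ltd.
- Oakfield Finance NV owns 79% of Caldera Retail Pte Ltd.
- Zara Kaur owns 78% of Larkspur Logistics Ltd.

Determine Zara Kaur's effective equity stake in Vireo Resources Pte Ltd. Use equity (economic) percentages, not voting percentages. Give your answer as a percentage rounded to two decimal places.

Zara reaches Vireo along 2 paths.
Via Pellion → Orbis: 75% × 92% × 75% = 51.75%.
Via Pellion → Ridgeback: 75% × 77% × 14% = 8.085%.
Total: 51.75% + 8.085% = 59.835%.
Rounded: 59.84%.

59.84%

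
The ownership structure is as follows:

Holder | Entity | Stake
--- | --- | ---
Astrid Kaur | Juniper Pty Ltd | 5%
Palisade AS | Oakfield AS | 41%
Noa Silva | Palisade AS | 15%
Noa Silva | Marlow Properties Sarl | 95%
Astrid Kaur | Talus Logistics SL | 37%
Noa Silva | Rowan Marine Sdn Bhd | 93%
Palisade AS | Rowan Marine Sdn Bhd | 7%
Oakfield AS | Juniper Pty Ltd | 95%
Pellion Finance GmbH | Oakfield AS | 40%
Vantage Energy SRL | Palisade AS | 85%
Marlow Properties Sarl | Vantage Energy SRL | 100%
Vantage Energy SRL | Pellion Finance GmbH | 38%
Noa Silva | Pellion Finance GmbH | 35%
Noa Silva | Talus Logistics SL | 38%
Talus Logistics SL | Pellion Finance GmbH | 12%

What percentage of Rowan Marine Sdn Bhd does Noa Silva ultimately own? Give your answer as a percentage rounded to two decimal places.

99.70%

Noa reaches Rowan along 3 paths.
Direct stake: 93% = 93%.
Via Palisade: 15% × 7% = 1.05%.
Via Marlow → Vantage → Palisade: 95% × 100% × 85% × 7% = 5.6525%.
Total: 93% + 1.05% + 5.6525% = 99.7025%.
Rounded: 99.70%.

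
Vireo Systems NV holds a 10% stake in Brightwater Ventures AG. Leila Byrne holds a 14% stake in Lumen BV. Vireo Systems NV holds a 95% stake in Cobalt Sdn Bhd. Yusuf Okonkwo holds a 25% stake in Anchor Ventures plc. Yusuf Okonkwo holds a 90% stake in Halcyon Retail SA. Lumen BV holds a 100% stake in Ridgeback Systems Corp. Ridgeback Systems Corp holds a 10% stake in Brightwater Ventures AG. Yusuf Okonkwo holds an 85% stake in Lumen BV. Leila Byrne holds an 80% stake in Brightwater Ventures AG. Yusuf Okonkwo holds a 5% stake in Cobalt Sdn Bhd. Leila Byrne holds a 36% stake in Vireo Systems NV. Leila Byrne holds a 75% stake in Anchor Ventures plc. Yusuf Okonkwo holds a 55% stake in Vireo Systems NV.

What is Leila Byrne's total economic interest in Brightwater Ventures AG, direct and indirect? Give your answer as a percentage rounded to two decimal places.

Leila reaches Brightwater along 3 paths.
Via Vireo: 36% × 10% = 3.6%.
Direct stake: 80% = 80%.
Via Lumen → Ridgeback: 14% × 100% × 10% = 1.4%.
Total: 3.6% + 80% + 1.4% = 85%.
Rounded: 85.00%.

85.00%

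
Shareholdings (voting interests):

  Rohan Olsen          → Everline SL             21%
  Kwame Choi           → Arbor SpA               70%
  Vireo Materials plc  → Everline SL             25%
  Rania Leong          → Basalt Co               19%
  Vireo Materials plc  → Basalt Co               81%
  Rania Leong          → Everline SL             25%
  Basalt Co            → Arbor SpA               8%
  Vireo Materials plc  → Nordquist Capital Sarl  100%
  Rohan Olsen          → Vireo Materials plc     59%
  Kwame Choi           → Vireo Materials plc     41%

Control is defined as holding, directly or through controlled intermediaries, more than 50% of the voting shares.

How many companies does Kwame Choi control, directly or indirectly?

1

Kwame holds 70% of Arbor, so Kwame controls Arbor.
No other company's threshold is met.
Kwame controls 1 company.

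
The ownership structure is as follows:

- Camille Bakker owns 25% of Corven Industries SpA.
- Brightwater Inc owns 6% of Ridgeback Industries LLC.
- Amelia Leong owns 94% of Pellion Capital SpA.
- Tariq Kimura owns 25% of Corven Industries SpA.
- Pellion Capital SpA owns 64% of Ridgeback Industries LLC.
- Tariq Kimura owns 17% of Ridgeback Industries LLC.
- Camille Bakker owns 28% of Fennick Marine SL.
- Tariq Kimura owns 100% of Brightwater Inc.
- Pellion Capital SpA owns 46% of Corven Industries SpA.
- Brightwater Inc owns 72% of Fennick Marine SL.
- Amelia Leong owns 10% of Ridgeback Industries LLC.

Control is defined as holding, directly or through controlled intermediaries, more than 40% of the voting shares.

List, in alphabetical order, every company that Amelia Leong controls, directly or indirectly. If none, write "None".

Corven Industries SpA, Pellion Capital SpA, Ridgeback Industries LLC

Amelia holds 94% of Pellion, so Amelia controls Pellion.
Pellion and Amelia together hold 64% + 10% = 74% of Ridgeback, so Amelia controls Ridgeback.
Pellion holds 46% of Corven, so Amelia controls Corven.
No other company's threshold is met.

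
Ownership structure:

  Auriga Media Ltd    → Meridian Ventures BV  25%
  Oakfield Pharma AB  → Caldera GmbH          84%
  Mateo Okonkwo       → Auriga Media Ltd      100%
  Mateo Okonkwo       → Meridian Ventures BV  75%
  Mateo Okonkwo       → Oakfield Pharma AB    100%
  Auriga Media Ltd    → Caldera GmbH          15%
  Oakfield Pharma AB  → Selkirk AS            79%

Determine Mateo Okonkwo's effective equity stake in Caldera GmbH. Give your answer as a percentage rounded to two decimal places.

Mateo reaches Caldera along 2 paths.
Via Auriga: 100% × 15% = 15%.
Via Oakfield: 100% × 84% = 84%.
Total: 15% + 84% = 99%.
Rounded: 99.00%.

99.00%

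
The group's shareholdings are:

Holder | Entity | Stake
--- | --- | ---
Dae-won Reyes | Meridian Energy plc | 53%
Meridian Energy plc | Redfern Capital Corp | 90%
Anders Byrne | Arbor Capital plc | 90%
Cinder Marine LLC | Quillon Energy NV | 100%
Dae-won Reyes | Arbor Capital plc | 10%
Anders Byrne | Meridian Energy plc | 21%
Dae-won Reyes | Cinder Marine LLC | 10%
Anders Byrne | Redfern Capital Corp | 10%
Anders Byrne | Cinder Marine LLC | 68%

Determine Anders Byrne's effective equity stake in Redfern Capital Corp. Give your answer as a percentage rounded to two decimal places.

Anders reaches Redfern along 2 paths.
Direct stake: 10% = 10%.
Via Meridian: 21% × 90% = 18.9%.
Total: 10% + 18.9% = 28.9%.
Rounded: 28.90%.

28.90%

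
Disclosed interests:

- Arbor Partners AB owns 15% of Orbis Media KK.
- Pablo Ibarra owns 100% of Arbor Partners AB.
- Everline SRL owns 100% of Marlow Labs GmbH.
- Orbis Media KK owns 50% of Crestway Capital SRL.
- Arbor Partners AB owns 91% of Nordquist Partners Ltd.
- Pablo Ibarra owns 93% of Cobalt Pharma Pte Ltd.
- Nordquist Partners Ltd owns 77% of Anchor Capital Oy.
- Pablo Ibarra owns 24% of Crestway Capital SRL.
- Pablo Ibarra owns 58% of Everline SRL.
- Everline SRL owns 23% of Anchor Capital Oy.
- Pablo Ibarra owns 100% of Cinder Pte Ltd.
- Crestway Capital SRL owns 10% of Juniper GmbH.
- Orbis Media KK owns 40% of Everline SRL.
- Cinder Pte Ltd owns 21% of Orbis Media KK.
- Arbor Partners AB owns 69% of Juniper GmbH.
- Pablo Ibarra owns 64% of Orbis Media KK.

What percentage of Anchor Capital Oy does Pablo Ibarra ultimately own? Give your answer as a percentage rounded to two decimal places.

92.61%

Pablo reaches Anchor along 5 paths.
Via Arbor → Nordquist: 100% × 91% × 77% = 70.07%.
Via Everline: 58% × 23% = 13.34%.
Via Orbis → Everline: 64% × 40% × 23% = 5.888%.
Via Arbor → Orbis → Everline: 100% × 15% × 40% × 23% = 1.38%.
Via Cinder → Orbis → Everline: 100% × 21% × 40% × 23% = 1.932%.
Total: 70.07% + 13.34% + 5.888% + 1.38% + 1.932% = 92.61%.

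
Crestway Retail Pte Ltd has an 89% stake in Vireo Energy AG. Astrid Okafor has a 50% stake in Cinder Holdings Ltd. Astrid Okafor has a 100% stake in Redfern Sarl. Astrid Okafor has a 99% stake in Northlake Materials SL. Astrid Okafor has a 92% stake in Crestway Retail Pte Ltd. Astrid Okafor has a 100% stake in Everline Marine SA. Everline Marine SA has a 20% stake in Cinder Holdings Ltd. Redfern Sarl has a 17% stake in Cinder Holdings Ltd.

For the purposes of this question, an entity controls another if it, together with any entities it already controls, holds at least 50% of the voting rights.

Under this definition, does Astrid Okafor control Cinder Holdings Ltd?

Yes

Astrid holds 100% of Redfern, so Astrid controls Redfern.
Astrid holds 100% of Everline, so Astrid controls Everline.
Astrid and Everline and Redfern together hold 50% + 20% + 17% = 87% of Cinder, so Astrid controls Cinder.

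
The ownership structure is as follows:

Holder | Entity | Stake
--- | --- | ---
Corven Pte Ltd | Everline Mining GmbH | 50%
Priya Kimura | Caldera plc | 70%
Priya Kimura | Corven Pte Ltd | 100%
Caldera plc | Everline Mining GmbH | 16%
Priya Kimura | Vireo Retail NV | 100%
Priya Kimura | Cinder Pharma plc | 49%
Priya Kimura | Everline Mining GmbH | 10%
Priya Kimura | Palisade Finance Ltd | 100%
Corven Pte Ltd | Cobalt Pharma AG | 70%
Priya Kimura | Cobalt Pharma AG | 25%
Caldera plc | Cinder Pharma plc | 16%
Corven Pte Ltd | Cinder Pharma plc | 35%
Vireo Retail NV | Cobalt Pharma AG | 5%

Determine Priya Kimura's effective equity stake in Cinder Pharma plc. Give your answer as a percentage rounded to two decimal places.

95.20%

Priya reaches Cinder along 3 paths.
Via Caldera: 70% × 16% = 11.2%.
Via Corven: 100% × 35% = 35%.
Direct stake: 49% = 49%.
Total: 11.2% + 35% + 49% = 95.2%.
Rounded: 95.20%.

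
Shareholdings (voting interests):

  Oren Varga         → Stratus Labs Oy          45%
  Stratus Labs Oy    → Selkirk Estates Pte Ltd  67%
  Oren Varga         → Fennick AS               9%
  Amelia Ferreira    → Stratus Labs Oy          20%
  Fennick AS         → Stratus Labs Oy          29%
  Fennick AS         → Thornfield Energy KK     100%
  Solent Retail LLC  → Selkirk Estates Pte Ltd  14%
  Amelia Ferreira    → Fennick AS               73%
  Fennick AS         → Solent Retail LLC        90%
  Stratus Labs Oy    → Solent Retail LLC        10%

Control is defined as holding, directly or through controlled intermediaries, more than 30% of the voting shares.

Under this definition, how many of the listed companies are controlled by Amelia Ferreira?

Amelia holds 73% of Fennick, so Amelia controls Fennick.
Amelia and Fennick together hold 20% + 29% = 49% of Stratus, so Amelia controls Stratus.
Fennick and Stratus together hold 90% + 10% = 100% of Solent, so Amelia controls Solent.
Fennick holds 100% of Thornfield, so Amelia controls Thornfield.
Solent and Stratus together hold 14% + 67% = 81% of Selkirk, so Amelia controls Selkirk.
Amelia controls 5 companies.

5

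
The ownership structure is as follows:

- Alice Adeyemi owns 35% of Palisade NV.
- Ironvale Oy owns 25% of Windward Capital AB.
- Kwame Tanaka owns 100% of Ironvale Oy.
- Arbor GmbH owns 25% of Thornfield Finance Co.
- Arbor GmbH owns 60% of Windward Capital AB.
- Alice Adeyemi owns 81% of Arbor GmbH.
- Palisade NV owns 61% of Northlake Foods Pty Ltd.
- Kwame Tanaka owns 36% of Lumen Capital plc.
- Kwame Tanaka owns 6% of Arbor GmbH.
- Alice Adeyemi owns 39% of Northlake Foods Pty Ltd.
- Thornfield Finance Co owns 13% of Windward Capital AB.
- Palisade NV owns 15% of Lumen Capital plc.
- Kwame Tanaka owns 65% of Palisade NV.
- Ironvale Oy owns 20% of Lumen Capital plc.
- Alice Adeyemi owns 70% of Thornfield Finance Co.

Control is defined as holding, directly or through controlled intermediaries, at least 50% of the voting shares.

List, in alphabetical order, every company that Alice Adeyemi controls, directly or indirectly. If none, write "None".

Arbor GmbH, Thornfield Finance Co, Windward Capital AB

Alice holds 81% of Arbor, so Alice controls Arbor.
Alice and Arbor together hold 70% + 25% = 95% of Thornfield, so Alice controls Thornfield.
Arbor and Thornfield together hold 60% + 13% = 73% of Windward, so Alice controls Windward.
No other company's threshold is met.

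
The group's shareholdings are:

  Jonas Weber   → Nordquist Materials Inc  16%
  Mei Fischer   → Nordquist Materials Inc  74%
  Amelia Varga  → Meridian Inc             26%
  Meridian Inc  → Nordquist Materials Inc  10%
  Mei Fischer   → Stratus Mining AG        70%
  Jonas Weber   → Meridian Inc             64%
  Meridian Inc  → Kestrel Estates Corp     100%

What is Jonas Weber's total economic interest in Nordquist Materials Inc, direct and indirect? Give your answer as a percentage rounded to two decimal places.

Jonas reaches Nordquist along 2 paths.
Direct stake: 16% = 16%.
Via Meridian: 64% × 10% = 6.4%.
Total: 16% + 6.4% = 22.4%.
Rounded: 22.40%.

22.40%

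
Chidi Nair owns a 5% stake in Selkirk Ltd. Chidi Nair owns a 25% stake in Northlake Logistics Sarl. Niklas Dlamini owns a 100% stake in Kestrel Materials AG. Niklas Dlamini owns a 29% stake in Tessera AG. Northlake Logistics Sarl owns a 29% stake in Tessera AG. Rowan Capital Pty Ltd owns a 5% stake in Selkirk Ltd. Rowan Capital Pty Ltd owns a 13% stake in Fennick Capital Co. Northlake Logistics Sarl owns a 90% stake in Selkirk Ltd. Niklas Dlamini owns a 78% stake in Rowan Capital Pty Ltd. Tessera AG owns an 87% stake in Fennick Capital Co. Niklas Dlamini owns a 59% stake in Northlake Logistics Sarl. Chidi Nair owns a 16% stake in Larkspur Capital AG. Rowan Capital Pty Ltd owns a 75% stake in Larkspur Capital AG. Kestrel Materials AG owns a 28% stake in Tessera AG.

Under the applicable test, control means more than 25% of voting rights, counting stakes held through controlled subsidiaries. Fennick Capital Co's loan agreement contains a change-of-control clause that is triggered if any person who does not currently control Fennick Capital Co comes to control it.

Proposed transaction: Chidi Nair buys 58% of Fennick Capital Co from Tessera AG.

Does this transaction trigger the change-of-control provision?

The purchase adds only to Chidi's holdings (Tessera's stake shrinks), so Chidi is the only person who could newly come to control Fennick.
Chidi's largest direct stake is 25% in Northlake, which does not meet the threshold, so Chidi controls no company.
Neither Chidi nor any entity Chidi controls holds any voting interest in Fennick.
So before the transaction, Chidi does not control Fennick.
After the purchase, Chidi holds 58% of Fennick directly, and Tessera's stake falls to 29%.
Chidi holds 58% of Fennick, so Chidi controls Fennick.
Chidi did not control Fennick before and does after, so the clause is triggered.

Yes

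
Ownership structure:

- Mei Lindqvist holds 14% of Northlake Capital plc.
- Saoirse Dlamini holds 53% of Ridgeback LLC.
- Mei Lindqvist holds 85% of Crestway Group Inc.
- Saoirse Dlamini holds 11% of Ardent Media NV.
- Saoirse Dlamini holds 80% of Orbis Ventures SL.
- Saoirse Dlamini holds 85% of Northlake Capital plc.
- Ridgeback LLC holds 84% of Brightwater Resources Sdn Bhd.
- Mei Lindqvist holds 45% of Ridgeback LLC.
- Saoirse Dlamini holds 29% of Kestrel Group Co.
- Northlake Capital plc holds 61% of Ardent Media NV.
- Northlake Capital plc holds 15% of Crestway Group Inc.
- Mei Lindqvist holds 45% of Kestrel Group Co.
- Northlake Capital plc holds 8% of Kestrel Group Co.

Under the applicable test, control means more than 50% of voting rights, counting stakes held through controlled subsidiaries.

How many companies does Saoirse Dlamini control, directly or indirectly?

Saoirse holds 53% of Ridgeback, so Saoirse controls Ridgeback.
Saoirse holds 85% of Northlake, so Saoirse controls Northlake.
Saoirse holds 80% of Orbis, so Saoirse controls Orbis.
Northlake and Saoirse together hold 61% + 11% = 72% of Ardent, so Saoirse controls Ardent.
Ridgeback holds 84% of Brightwater, so Saoirse controls Brightwater.
No other company's threshold is met.
Saoirse controls 5 companies.

5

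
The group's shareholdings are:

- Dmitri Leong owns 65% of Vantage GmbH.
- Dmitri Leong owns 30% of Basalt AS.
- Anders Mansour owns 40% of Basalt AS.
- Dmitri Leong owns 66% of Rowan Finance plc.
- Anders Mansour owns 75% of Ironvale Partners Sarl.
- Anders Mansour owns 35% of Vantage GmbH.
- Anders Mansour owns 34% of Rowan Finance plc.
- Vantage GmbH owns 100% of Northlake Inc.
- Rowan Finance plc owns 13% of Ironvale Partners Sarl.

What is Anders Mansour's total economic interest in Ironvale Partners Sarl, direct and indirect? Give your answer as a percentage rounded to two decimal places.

Anders reaches Ironvale along 2 paths.
Direct stake: 75% = 75%.
Via Rowan: 34% × 13% = 4.42%.
Total: 75% + 4.42% = 79.42%.

79.42%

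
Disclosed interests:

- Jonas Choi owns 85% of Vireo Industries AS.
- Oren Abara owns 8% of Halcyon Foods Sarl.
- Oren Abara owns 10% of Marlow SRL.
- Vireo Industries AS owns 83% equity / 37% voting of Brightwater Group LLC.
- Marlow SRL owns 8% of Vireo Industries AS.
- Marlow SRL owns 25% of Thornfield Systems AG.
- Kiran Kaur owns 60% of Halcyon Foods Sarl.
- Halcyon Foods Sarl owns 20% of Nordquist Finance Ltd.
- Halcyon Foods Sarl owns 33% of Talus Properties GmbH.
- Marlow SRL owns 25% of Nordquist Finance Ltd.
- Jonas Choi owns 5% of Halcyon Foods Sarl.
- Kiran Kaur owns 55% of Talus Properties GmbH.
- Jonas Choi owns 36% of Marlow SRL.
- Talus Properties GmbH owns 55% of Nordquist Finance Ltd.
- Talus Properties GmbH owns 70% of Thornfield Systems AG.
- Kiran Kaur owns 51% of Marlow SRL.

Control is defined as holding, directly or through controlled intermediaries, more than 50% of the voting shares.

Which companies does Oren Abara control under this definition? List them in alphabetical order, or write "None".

Oren's largest direct stake is 10% in Marlow, which does not meet the threshold.

None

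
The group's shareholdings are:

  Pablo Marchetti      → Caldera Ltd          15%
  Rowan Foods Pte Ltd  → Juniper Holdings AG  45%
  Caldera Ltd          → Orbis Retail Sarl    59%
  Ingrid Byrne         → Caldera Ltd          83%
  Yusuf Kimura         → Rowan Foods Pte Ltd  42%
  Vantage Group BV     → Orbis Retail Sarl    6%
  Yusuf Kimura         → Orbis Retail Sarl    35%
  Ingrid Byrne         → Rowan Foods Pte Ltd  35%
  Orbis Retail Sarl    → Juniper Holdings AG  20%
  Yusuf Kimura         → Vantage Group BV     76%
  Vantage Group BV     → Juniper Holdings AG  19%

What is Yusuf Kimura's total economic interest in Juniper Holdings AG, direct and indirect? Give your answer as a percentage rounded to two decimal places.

41.25%

Yusuf reaches Juniper along 4 paths.
Via Rowan: 42% × 45% = 18.9%.
Via Vantage: 76% × 19% = 14.44%.
Via Orbis: 35% × 20% = 7%.
Via Vantage → Orbis: 76% × 6% × 20% = 0.912%.
Total: 18.9% + 14.44% + 7% + 0.912% = 41.252%.
Rounded: 41.25%.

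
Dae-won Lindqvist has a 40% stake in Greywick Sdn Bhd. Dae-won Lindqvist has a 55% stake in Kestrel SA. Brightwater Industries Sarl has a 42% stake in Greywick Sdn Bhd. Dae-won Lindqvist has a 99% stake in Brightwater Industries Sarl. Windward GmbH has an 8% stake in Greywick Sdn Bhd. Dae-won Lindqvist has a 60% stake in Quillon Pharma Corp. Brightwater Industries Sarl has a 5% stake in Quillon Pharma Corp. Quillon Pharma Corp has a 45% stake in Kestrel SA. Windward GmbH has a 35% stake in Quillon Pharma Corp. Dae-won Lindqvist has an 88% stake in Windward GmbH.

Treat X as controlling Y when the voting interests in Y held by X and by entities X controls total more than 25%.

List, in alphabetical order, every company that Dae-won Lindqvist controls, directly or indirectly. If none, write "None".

Brightwater Industries Sarl, Greywick Sdn Bhd, Kestrel SA, Quillon Pharma Corp, Windward GmbH

Dae-won holds 99% of Brightwater, so Dae-won controls Brightwater.
Dae-won holds 88% of Windward, so Dae-won controls Windward.
Dae-won and Brightwater and Windward together hold 40% + 42% + 8% = 90% of Greywick, so Dae-won controls Greywick.
Dae-won and Windward and Brightwater together hold 60% + 35% + 5% = 100% of Quillon, so Dae-won controls Quillon.
Quillon and Dae-won together hold 45% + 55% = 100% of Kestrel, so Dae-won controls Kestrel.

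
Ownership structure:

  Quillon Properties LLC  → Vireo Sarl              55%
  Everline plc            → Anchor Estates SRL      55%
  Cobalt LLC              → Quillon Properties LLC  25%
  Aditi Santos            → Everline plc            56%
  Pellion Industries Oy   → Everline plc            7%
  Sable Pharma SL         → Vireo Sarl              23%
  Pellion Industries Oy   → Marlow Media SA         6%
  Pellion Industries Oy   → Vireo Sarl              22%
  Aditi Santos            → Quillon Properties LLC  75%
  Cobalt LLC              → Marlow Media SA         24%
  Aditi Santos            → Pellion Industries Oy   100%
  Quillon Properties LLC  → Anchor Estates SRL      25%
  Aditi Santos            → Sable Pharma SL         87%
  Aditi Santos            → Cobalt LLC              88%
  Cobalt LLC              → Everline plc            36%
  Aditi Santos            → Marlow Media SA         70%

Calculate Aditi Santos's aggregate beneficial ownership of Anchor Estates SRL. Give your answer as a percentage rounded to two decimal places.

Aditi reaches Anchor along 5 paths.
Via Everline: 56% × 55% = 30.8%.
Via Pellion → Everline: 100% × 7% × 55% = 3.85%.
Via Cobalt → Everline: 88% × 36% × 55% = 17.424%.
Via Quillon: 75% × 25% = 18.75%.
Via Cobalt → Quillon: 88% × 25% × 25% = 5.5%.
Total: 30.8% + 3.85% + 17.424% + 18.75% + 5.5% = 76.324%.
Rounded: 76.32%.

76.32%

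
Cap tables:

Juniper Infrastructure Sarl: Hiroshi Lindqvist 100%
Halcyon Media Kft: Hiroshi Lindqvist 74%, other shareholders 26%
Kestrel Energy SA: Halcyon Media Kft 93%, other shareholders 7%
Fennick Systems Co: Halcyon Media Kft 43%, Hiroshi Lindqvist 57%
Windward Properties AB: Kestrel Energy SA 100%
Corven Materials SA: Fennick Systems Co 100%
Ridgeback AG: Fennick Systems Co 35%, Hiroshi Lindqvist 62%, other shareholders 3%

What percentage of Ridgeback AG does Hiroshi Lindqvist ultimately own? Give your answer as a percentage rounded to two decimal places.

93.09%

Hiroshi reaches Ridgeback along 3 paths.
Via Halcyon → Fennick: 74% × 43% × 35% = 11.137%.
Via Fennick: 57% × 35% = 19.95%.
Direct stake: 62% = 62%.
Total: 11.137% + 19.95% + 62% = 93.087%.
Rounded: 93.09%.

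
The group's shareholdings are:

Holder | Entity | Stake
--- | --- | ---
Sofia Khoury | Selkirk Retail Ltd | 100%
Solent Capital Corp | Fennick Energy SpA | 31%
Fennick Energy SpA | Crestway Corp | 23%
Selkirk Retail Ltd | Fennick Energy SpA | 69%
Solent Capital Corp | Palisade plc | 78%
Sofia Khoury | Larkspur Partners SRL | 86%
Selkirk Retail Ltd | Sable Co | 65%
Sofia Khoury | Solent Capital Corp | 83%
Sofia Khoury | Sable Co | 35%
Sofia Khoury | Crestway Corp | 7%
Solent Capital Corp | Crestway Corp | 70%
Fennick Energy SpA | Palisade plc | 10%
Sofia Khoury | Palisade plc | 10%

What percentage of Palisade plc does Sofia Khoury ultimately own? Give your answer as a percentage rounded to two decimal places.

Sofia reaches Palisade along 4 paths.
Via Solent → Fennick: 83% × 31% × 10% = 2.573%.
Via Selkirk → Fennick: 100% × 69% × 10% = 6.9%.
Via Solent: 83% × 78% = 64.74%.
Direct stake: 10% = 10%.
Total: 2.573% + 6.9% + 64.74% + 10% = 84.213%.
Rounded: 84.21%.

84.21%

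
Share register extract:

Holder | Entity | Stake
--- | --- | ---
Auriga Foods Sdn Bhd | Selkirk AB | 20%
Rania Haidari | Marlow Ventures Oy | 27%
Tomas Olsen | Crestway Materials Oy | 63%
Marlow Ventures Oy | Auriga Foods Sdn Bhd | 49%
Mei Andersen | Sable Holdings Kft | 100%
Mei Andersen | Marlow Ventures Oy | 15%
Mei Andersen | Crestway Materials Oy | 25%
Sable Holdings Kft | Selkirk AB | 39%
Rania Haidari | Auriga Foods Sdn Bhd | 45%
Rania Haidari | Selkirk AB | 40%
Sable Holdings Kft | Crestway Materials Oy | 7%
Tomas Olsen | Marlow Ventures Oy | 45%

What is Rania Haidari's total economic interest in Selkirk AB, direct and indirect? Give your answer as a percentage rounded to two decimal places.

51.65%

Rania reaches Selkirk along 3 paths.
Direct stake: 40% = 40%.
Via Marlow → Auriga: 27% × 49% × 20% = 2.646%.
Via Auriga: 45% × 20% = 9%.
Total: 40% + 2.646% + 9% = 51.646%.
Rounded: 51.65%.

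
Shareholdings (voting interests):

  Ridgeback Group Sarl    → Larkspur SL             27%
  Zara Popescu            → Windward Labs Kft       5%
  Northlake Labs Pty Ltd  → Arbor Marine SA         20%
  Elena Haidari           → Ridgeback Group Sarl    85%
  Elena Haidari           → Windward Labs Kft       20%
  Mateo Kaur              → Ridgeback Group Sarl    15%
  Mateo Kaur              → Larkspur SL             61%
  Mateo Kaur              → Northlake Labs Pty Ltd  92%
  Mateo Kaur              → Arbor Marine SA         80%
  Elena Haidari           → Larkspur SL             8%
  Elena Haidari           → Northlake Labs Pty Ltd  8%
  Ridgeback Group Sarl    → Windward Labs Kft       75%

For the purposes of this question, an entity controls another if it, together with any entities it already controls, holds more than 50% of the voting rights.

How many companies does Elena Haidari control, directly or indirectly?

2

Elena holds 85% of Ridgeback, so Elena controls Ridgeback.
Elena and Ridgeback together hold 20% + 75% = 95% of Windward, so Elena controls Windward.
No other company's threshold is met.
Elena controls 2 companies.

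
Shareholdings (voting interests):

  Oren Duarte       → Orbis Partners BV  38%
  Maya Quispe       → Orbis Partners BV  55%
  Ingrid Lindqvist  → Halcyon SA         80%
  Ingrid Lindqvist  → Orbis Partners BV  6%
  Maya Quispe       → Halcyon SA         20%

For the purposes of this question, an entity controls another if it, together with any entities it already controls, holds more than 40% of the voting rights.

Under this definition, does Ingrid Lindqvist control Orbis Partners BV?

No

Ingrid holds 80% of Halcyon, so Ingrid controls Halcyon.
In Orbis, Ingrid's side holds only 6%, not > 40%.
So Ingrid does not control Orbis.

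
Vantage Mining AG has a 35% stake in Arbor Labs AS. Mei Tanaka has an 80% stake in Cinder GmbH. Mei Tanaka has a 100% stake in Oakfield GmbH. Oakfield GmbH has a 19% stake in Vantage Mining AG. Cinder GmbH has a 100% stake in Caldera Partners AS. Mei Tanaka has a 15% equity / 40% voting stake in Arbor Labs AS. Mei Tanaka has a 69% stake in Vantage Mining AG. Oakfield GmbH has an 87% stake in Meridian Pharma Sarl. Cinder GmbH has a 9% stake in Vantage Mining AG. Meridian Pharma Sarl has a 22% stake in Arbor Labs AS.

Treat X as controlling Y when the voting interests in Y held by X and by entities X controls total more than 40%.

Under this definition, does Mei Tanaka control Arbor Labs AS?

Yes

Mei holds 100% of Oakfield, so Mei controls Oakfield.
Oakfield holds 87% of Meridian, so Mei controls Meridian.
Mei holds 80% of Cinder, so Mei controls Cinder.
Oakfield and Mei and Cinder together hold 19% + 69% + 9% = 97% of Vantage, so Mei controls Vantage.
Mei and Vantage and Meridian together hold 40% + 35% + 22% = 97% of Arbor, so Mei controls Arbor.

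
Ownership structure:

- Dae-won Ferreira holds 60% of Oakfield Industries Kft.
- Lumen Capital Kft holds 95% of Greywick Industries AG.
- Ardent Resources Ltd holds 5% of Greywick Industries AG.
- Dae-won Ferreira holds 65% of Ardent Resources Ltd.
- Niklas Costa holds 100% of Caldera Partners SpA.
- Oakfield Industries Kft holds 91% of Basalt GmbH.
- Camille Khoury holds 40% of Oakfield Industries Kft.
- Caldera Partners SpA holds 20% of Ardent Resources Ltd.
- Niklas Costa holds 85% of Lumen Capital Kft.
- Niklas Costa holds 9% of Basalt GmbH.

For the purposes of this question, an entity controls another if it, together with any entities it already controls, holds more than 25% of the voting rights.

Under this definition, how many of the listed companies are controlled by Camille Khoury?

Camille holds 40% of Oakfield, so Camille controls Oakfield.
Oakfield holds 91% of Basalt, so Camille controls Basalt.
No other company's threshold is met.
Camille controls 2 companies.

2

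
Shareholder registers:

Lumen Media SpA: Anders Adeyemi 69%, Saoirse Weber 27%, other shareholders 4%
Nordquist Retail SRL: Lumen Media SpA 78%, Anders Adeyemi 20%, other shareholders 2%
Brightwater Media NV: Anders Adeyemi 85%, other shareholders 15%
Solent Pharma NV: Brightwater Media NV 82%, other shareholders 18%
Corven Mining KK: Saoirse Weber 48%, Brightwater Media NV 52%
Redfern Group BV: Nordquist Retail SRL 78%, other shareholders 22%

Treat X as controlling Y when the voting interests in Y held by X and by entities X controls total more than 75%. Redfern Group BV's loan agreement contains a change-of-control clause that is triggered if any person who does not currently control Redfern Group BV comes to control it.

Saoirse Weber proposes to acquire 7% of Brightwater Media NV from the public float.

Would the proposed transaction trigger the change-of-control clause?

No

The purchase changes only Saoirse's holdings, so Saoirse is the only person who could newly come to control Redfern.
Saoirse's largest direct stake is 48% in Corven, which does not meet the threshold, so Saoirse controls no company.
Neither Saoirse nor any entity Saoirse controls holds any voting interest in Redfern.
So before the transaction, Saoirse does not control Redfern.
After the purchase, Saoirse holds 7% of Brightwater directly.
Saoirse's side now holds 7% of Brightwater, not > 75%, so Saoirse still does not control Brightwater.
After the transaction, neither Saoirse nor any entity Saoirse controls holds a voting interest in Redfern, so Saoirse still does not control it.
No new person acquires control, so the clause is not triggered.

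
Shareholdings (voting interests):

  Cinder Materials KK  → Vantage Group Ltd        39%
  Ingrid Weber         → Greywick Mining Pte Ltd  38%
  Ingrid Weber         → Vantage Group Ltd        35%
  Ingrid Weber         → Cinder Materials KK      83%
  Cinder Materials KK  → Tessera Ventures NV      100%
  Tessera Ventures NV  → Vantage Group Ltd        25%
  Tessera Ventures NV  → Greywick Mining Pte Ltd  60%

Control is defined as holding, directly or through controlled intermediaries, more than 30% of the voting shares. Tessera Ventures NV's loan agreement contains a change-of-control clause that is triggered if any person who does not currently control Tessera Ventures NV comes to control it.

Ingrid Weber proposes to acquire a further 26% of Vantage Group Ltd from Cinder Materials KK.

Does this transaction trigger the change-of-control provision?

The purchase adds only to Ingrid's holdings (Cinder's stake shrinks), so Ingrid is the only person who could newly come to control Tessera.
Ingrid holds 83% of Cinder, so Ingrid controls Cinder.
Cinder holds 100% of Tessera, so Ingrid controls Tessera.
So Ingrid already controls Tessera before the transaction.
After the purchase, Ingrid's direct stake in Vantage rises to 35% + 26% = 61%, and Cinder's stake falls to 13%.
Ingrid controlled Tessera already, so this is not a new person acquiring control; every other person's position is unchanged or reduced.
No new person acquires control, so the clause is not triggered.

No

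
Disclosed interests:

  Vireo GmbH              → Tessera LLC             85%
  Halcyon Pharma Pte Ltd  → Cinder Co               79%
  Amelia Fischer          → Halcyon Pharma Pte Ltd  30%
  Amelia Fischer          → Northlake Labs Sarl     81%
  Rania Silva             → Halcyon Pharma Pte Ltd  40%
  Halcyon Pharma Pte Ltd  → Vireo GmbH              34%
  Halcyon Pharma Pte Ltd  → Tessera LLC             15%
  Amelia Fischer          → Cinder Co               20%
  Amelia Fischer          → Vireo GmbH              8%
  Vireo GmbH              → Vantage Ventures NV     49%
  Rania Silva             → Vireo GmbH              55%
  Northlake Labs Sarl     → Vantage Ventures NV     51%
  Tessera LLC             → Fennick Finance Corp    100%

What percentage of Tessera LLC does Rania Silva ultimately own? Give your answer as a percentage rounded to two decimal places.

Rania reaches Tessera along 3 paths.
Via Vireo: 55% × 85% = 46.75%.
Via Halcyon → Vireo: 40% × 34% × 85% = 11.56%.
Via Halcyon: 40% × 15% = 6%.
Total: 46.75% + 11.56% + 6% = 64.31%.

64.31%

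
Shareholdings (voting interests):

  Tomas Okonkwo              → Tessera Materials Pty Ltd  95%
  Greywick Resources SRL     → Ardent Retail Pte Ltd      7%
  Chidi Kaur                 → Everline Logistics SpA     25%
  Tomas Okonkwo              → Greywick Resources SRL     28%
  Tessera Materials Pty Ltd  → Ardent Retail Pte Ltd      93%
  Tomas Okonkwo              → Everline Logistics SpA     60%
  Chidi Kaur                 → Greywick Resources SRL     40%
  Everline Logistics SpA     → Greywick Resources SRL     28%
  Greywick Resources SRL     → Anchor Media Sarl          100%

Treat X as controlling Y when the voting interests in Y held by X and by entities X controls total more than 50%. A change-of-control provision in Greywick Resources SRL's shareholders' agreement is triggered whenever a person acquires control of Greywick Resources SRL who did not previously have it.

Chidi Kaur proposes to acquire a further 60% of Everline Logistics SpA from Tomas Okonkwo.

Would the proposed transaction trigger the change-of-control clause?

The purchase adds only to Chidi's holdings (Tomas's stake shrinks), so Chidi is the only person who could newly come to control Greywick.
Chidi's largest direct stake is 40% in Greywick, which does not meet the threshold, so Chidi controls no company.
In Greywick, Chidi's side holds only 40%, not > 50%.
So before the transaction, Chidi does not control Greywick.
After the purchase, Chidi's direct stake in Everline rises to 25% + 60% = 85%, and Tomas's stake falls to 0%.
Chidi holds 85% of Everline, so Chidi controls Everline.
Chidi and Everline together hold 40% + 28% = 68% of Greywick, so Chidi controls Greywick.
Chidi did not control Greywick before and does after, so the clause is triggered.

Yes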